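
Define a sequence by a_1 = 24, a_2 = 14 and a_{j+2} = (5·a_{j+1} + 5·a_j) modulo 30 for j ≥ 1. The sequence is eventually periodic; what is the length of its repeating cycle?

3

We have a_1 = 24, a_2 = 14, a_3 = 10, a_4 = 0, a_5 = 20, a_6 = 10, a_7 = 0.
Since (a_6, a_7) = (a_3, a_4) = (10, 0) (two consecutive terms determine the rest), the sequence is eventually periodic: after a pre-period of length 2 it cycles with period 3.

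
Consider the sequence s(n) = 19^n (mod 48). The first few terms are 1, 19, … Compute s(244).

1

Listing terms: s(0) = 1,  s(1) = 19,  s(2) = 25,  s(3) = 43,  s(4) = 1.
Since s(4) = s(0) = 1, the sequence is periodic with period 4.
So s(244) = s(0 + ((244-0) mod 4)) = s(0) = 1.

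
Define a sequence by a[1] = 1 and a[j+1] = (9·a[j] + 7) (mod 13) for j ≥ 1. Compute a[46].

Listing terms: a[1] = 1,  a[2] = 3,  a[3] = 8,  a[4] = 1.
The sequence repeats with period 3.
So a[46] = a[1 + ((46-1) mod 3)] = a[1] = 1.

1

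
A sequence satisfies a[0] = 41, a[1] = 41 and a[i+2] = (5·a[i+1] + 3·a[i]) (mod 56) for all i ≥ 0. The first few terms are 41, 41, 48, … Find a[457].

41

We have a[0] = 41, a[1] = 41, a[2] = 48, a[3] = 27, a[4] = 55, a[5] = 20, a[6] = 41, a[7] = 41.
The sequence repeats with period 6.
So a[457] = a[0 + ((457-0) mod 6)] = a[1] = 41.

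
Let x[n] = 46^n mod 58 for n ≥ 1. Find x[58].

28

Listing terms: x[1] = 46, x[2] = 28, x[3] = 12, x[4] = 30, x[5] = 46.
The sequence repeats with period 4.
(58 - 1) mod 4 = 1, so x[58] = x[2] = 28.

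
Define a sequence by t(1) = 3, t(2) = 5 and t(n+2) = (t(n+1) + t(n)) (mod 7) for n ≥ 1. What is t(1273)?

Computing terms: t(1) = 3, t(2) = 5, t(3) = 1, t(4) = 6, t(5) = 0, t(6) = 6, t(7) = 6, t(8) = 5, t(9) = 4, t(10) = 2, t(11) = 6, t(12) = 1, t(13) = 0, t(14) = 1, t(15) = 1, t(16) = 2, t(17) = 3, t(18) = 5.
Since (t(17), t(18)) = (t(1), t(2)) = (3, 5) (two consecutive terms determine the rest), the sequence is periodic with period 16.
So t(1273) = t(1 + ((1273-1) mod 16)) = t(9) = 4.

4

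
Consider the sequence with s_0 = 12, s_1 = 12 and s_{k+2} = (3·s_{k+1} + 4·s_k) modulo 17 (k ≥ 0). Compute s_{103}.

s_0 = 12; s_1 = 12; s_2 = 16; s_3 = 11; s_4 = 12; s_5 = 12.
Since (s_4, s_5) = (s_0, s_1) = (12, 12) (two consecutive terms determine the rest), the sequence is periodic with period 4.
(103 - 0) mod 4 = 3, so s_{103} = s_3 = 11.

11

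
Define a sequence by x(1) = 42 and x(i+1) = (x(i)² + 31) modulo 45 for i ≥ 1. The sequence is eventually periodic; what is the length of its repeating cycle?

3

Computing terms: x(1) = 42,  x(2) = 40,  x(3) = 11,  x(4) = 17,  x(5) = 5,  x(6) = 11.
Since x(6) = x(3) = 11, the sequence is eventually periodic: after a pre-period of length 2 it cycles with period 3.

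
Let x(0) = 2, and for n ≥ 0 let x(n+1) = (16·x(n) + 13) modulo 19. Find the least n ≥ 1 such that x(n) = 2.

9

Listing terms: x(0) = 2, x(1) = 7, x(2) = 11, x(3) = 18, x(4) = 16, x(5) = 3, x(6) = 4, x(7) = 1, x(8) = 10, x(9) = 2.
The sequence repeats with period 9.
The value 2 next appears (with n ≥ 1) at x(9).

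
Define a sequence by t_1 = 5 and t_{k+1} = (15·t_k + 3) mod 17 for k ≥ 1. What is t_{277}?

14

We have t_1 = 5, t_2 = 10, t_3 = 0, t_4 = 3, t_5 = 14, t_6 = 9, t_7 = 2, t_8 = 16, t_9 = 5.
Since t_9 = t_1 = 5, the sequence is periodic with period 8.
(277 - 1) mod 8 = 4, so t_{277} = t_5 = 14.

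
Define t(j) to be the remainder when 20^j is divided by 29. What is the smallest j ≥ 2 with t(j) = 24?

t(1) = 20,  t(2) = 23,  t(3) = 25,  t(4) = 7,  t(5) = 24,  t(6) = 16,  t(7) = 1,  t(8) = 20.
The sequence repeats with period 7.
The value 24 first appears (with j ≥ 2) at t(5).

5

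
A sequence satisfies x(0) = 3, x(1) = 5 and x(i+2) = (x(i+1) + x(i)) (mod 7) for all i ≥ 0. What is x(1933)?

1

x(0) = 3; x(1) = 5; x(2) = 1; x(3) = 6; x(4) = 0; x(5) = 6; x(6) = 6; x(7) = 5; x(8) = 4; x(9) = 2; x(10) = 6; x(11) = 1; x(12) = 0; x(13) = 1; x(14) = 1; x(15) = 2; x(16) = 3; x(17) = 5.
Since (x(16), x(17)) = (x(0), x(1)) = (3, 5) (two consecutive terms determine the rest), the sequence is periodic with period 16.
So x(1933) = x(0 + ((1933-0) mod 16)) = x(13) = 1.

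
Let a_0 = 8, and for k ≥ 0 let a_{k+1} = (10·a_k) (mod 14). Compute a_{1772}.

a_0 = 8, a_1 = 10, a_2 = 2, a_3 = 6, a_4 = 4, a_5 = 12, a_6 = 8.
Since a_6 = a_0 = 8, the sequence is periodic with period 6.
(1772 - 0) mod 6 = 2, so a_{1772} = a_2 = 2.

2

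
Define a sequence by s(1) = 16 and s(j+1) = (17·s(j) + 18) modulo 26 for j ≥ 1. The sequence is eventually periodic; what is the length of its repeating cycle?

s(1) = 16; s(2) = 4; s(3) = 8; s(4) = 24; s(5) = 10; s(6) = 6; s(7) = 16.
Since s(7) = s(1) = 16, the sequence is periodic with period 6.

6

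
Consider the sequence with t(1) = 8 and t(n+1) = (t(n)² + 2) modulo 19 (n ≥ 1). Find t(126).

t(1) = 8; t(2) = 9; t(3) = 7; t(4) = 13; t(5) = 0; t(6) = 2; t(7) = 6; t(8) = 0.
Since t(8) = t(5) = 0, the sequence is eventually periodic: after a pre-period of length 4 it cycles with period 3.
For n ≥ 5, t(n) depends only on (n - 5) mod 3. (126 - 5) mod 3 = 1, so t(126) = t(6) = 2.

2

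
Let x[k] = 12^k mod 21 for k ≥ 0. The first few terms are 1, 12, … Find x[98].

18

x[0] = 1; x[1] = 12; x[2] = 18; x[3] = 6; x[4] = 9; x[5] = 3; x[6] = 15; x[7] = 12.
Since x[7] = x[1] = 12, the sequence is eventually periodic: after a pre-period of length 1 it cycles with period 6.
For k ≥ 1, x[k] depends only on (k - 1) mod 6. (98 - 1) mod 6 = 1, so x[98] = x[2] = 18.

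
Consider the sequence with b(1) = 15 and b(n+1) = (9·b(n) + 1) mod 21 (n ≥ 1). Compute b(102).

7

Listing terms: b(1) = 15; b(2) = 10; b(3) = 7; b(4) = 1; b(5) = 10.
Since b(5) = b(2) = 10, the sequence is eventually periodic: after a pre-period of length 1 it cycles with period 3.
For n ≥ 2, b(n) depends only on (n - 2) mod 3. (102 - 2) mod 3 = 1, so b(102) = b(3) = 7.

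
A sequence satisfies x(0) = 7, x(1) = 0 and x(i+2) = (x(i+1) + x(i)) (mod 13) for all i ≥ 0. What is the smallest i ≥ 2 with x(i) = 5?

Computing terms: x(0) = 7, x(1) = 0, x(2) = 7, x(3) = 7, x(4) = 1, x(5) = 8, x(6) = 9, x(7) = 4, x(8) = 0, x(9) = 4, x(10) = 4, x(11) = 8, x(12) = 12, x(13) = 7, x(14) = 6, x(15) = 0, x(16) = 6, x(17) = 6, x(18) = 12, x(19) = 5, x(20) = 4, x(21) = 9, x(22) = 0, x(23) = 9, x(24) = 9, x(25) = 5, x(26) = 1, x(27) = 6, x(28) = 7, x(29) = 0.
The sequence repeats with period 28.
The value 5 first appears (with i ≥ 2) at x(19).

19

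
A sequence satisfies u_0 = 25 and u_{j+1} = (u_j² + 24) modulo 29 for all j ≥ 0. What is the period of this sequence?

u_0 = 25, u_1 = 11, u_2 = 0, u_3 = 24, u_4 = 20, u_5 = 18, u_6 = 0.
Since u_6 = u_2 = 0, the sequence is eventually periodic: after a pre-period of length 2 it cycles with period 4.

4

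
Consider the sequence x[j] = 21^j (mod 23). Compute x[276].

Listing terms: x[1] = 21; x[2] = 4; x[3] = 15; x[4] = 16; x[5] = 14; x[6] = 18; x[7] = 10; x[8] = 3; x[9] = 17; x[10] = 12; x[11] = 22; x[12] = 2; x[13] = 19; x[14] = 8; x[15] = 7; x[16] = 9; x[17] = 5; x[18] = 13; x[19] = 20; x[20] = 6; x[21] = 11; x[22] = 1; x[23] = 21.
The sequence repeats with period 22.
So x[276] = x[1 + ((276-1) mod 22)] = x[12] = 2.

2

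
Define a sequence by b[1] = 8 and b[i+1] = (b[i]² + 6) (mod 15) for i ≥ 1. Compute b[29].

b[1] = 8,  b[2] = 10,  b[3] = 1,  b[4] = 7,  b[5] = 10.
Since b[5] = b[2] = 10, the sequence is eventually periodic: after a pre-period of length 1 it cycles with period 3.
For i ≥ 2, b[i] depends only on (i - 2) mod 3. (29 - 2) mod 3 = 0, so b[29] = b[2] = 10.

10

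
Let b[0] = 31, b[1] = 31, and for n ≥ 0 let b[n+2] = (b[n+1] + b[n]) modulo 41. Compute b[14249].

We have b[0] = 31; b[1] = 31; b[2] = 21; b[3] = 11; b[4] = 32; b[5] = 2; b[6] = 34; b[7] = 36; b[8] = 29; b[9] = 24; b[10] = 12; b[11] = 36; b[12] = 7; b[13] = 2; b[14] = 9; b[15] = 11; b[16] = 20; b[17] = 31; b[18] = 10; b[19] = 0; b[20] = 10; b[21] = 10; b[22] = 20; b[23] = 30; b[24] = 9; b[25] = 39; b[26] = 7; b[27] = 5; b[28] = 12; b[29] = 17; b[30] = 29; b[31] = 5; b[32] = 34; b[33] = 39; b[34] = 32; b[35] = 30; b[36] = 21; b[37] = 10; b[38] = 31; b[39] = 0; b[40] = 31; b[41] = 31.
The sequence repeats with period 40.
So b[14249] = b[0 + ((14249-0) mod 40)] = b[9] = 24.

24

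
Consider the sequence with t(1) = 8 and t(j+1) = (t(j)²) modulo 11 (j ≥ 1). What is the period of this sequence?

We have t(1) = 8, t(2) = 9, t(3) = 4, t(4) = 5, t(5) = 3, t(6) = 9.
Since t(6) = t(2) = 9, the sequence is eventually periodic: after a pre-period of length 1 it cycles with period 4.

4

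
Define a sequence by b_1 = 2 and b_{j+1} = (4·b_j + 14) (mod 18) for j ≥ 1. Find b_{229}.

Computing terms: b_1 = 2; b_2 = 4; b_3 = 12; b_4 = 8; b_5 = 10; b_6 = 0; b_7 = 14; b_8 = 16; b_9 = 6; b_{10} = 2.
Since b_{10} = b_1 = 2, the sequence is periodic with period 9.
(229 - 1) mod 9 = 3, so b_{229} = b_4 = 8.

8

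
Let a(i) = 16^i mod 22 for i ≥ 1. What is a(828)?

4

We have a(1) = 16, a(2) = 14, a(3) = 4, a(4) = 20, a(5) = 12, a(6) = 16.
The sequence repeats with period 5.
(828 - 1) mod 5 = 2, so a(828) = a(3) = 4.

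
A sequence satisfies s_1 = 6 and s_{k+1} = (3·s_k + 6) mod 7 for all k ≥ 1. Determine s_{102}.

0

Computing terms: s_1 = 6,  s_2 = 3,  s_3 = 1,  s_4 = 2,  s_5 = 5,  s_6 = 0,  s_7 = 6.
The sequence repeats with period 6.
(102 - 1) mod 6 = 5, so s_{102} = s_6 = 0.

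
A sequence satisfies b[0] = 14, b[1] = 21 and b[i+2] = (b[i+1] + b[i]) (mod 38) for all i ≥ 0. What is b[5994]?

Computing terms: b[0] = 14, b[1] = 21, b[2] = 35, b[3] = 18, b[4] = 15, b[5] = 33, b[6] = 10, b[7] = 5, b[8] = 15, b[9] = 20, b[10] = 35, b[11] = 17, b[12] = 14, b[13] = 31, b[14] = 7, b[15] = 0, b[16] = 7, b[17] = 7, b[18] = 14, b[19] = 21.
Since (b[18], b[19]) = (b[0], b[1]) = (14, 21) (two consecutive terms determine the rest), the sequence is periodic with period 18.
(5994 - 0) mod 18 = 0, so b[5994] = b[0] = 14.

14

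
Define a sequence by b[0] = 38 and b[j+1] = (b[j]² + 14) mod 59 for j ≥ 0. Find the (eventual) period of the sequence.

4

Listing terms: b[0] = 38,  b[1] = 42,  b[2] = 8,  b[3] = 19,  b[4] = 21,  b[5] = 42.
Since b[5] = b[1] = 42, the sequence is eventually periodic: after a pre-period of length 1 it cycles with period 4.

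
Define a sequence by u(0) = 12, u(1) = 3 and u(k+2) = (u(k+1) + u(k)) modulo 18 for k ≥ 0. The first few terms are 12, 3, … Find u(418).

We have u(0) = 12,  u(1) = 3,  u(2) = 15,  u(3) = 0,  u(4) = 15,  u(5) = 15,  u(6) = 12,  u(7) = 9,  u(8) = 3,  u(9) = 12,  u(10) = 15,  u(11) = 9,  u(12) = 6,  u(13) = 15,  u(14) = 3,  u(15) = 0,  u(16) = 3,  u(17) = 3,  u(18) = 6,  u(19) = 9,  u(20) = 15,  u(21) = 6,  u(22) = 3,  u(23) = 9,  u(24) = 12,  u(25) = 3.
Since (u(24), u(25)) = (u(0), u(1)) = (12, 3) (two consecutive terms determine the rest), the sequence is periodic with period 24.
(418 - 0) mod 24 = 10, so u(418) = u(10) = 15.

15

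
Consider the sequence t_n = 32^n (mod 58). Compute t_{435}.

t_1 = 32; t_2 = 38; t_3 = 56; t_4 = 52; t_5 = 40; t_6 = 4; t_7 = 12; t_8 = 36; t_9 = 50; t_{10} = 34; t_{11} = 44; t_{12} = 16; t_{13} = 48; t_{14} = 28; t_{15} = 26; t_{16} = 20; t_{17} = 2; t_{18} = 6; t_{19} = 18; t_{20} = 54; t_{21} = 46; t_{22} = 22; t_{23} = 8; t_{24} = 24; t_{25} = 14; t_{26} = 42; t_{27} = 10; t_{28} = 30; t_{29} = 32.
The sequence repeats with period 28.
So t_{435} = t_{1 + ((435-1) mod 28)} = t_{15} = 26.

26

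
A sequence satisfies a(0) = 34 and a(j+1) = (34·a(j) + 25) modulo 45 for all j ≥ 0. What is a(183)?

1

We have a(0) = 34; a(1) = 11; a(2) = 39; a(3) = 1; a(4) = 14; a(5) = 6; a(6) = 4; a(7) = 26; a(8) = 9; a(9) = 16; a(10) = 29; a(11) = 21; a(12) = 19; a(13) = 41; a(14) = 24; a(15) = 31; a(16) = 44; a(17) = 36; a(18) = 34.
Since a(18) = a(0) = 34, the sequence is periodic with period 18.
(183 - 0) mod 18 = 3, so a(183) = a(3) = 1.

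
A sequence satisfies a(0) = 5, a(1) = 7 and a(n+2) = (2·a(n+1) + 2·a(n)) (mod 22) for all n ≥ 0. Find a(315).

6

We have a(0) = 5, a(1) = 7, a(2) = 2, a(3) = 18, a(4) = 18, a(5) = 6, a(6) = 4, a(7) = 20, a(8) = 4, a(9) = 4, a(10) = 16, a(11) = 18, a(12) = 2, a(13) = 18.
Since (a(12), a(13)) = (a(2), a(3)) = (2, 18) (two consecutive terms determine the rest), the sequence is eventually periodic: after a pre-period of length 2 it cycles with period 10.
For n ≥ 2, a(n) depends only on (n - 2) mod 10. (315 - 2) mod 10 = 3, so a(315) = a(5) = 6.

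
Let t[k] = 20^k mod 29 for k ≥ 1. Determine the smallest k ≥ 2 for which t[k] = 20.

We have t[1] = 20, t[2] = 23, t[3] = 25, t[4] = 7, t[5] = 24, t[6] = 16, t[7] = 1, t[8] = 20.
Since t[8] = t[1] = 20, the sequence is periodic with period 7.
The value 20 next appears (with k ≥ 2) at t[8].

8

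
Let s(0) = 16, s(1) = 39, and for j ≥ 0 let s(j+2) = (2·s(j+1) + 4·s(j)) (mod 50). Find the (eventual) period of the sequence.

Listing terms: s(0) = 16; s(1) = 39; s(2) = 42; s(3) = 40; s(4) = 48; s(5) = 6; s(6) = 4; s(7) = 32; s(8) = 30; s(9) = 38; s(10) = 46; s(11) = 44; s(12) = 22; s(13) = 20; s(14) = 28; s(15) = 36; s(16) = 34; s(17) = 12; s(18) = 10; s(19) = 18; s(20) = 26; s(21) = 24; s(22) = 2; s(23) = 0; s(24) = 8; s(25) = 16; s(26) = 14; s(27) = 42; s(28) = 40.
Since (s(27), s(28)) = (s(2), s(3)) = (42, 40) (two consecutive terms determine the rest), the sequence is eventually periodic: after a pre-period of length 2 it cycles with period 25.

25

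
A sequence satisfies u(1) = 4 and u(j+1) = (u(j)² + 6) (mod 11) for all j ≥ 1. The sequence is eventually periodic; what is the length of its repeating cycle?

Computing terms: u(1) = 4, u(2) = 0, u(3) = 6, u(4) = 9, u(5) = 10, u(6) = 7, u(7) = 0.
Since u(7) = u(2) = 0, the sequence is eventually periodic: after a pre-period of length 1 it cycles with period 5.

5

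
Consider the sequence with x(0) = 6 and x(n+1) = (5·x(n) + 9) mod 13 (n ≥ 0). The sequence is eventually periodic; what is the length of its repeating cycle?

4

Computing terms: x(0) = 6, x(1) = 0, x(2) = 9, x(3) = 2, x(4) = 6.
The sequence repeats with period 4.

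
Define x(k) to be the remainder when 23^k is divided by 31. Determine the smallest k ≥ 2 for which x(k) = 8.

6

x(1) = 23, x(2) = 2, x(3) = 15, x(4) = 4, x(5) = 30, x(6) = 8, x(7) = 29, x(8) = 16, x(9) = 27, x(10) = 1, x(11) = 23.
Since x(11) = x(1) = 23, the sequence is periodic with period 10.
The value 8 first appears (with k ≥ 2) at x(6).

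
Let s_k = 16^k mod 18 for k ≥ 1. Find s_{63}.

10

s_1 = 16, s_2 = 4, s_3 = 10, s_4 = 16.
The sequence repeats with period 3.
So s_{63} = s_{1 + ((63-1) mod 3)} = s_3 = 10.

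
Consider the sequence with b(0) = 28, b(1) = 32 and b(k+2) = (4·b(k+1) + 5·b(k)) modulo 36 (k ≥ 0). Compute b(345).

8

We have b(0) = 28, b(1) = 32, b(2) = 16, b(3) = 8, b(4) = 4, b(5) = 20, b(6) = 28, b(7) = 32.
The sequence repeats with period 6.
So b(345) = b(0 + ((345-0) mod 6)) = b(3) = 8.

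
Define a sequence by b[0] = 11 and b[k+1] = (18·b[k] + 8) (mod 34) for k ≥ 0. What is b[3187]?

24

b[0] = 11, b[1] = 2, b[2] = 10, b[3] = 18, b[4] = 26, b[5] = 0, b[6] = 8, b[7] = 16, b[8] = 24, b[9] = 32, b[10] = 6, b[11] = 14, b[12] = 22, b[13] = 30, b[14] = 4, b[15] = 12, b[16] = 20, b[17] = 28, b[18] = 2.
Since b[18] = b[1] = 2, the sequence is eventually periodic: after a pre-period of length 1 it cycles with period 17.
For k ≥ 1, b[k] depends only on (k - 1) mod 17. (3187 - 1) mod 17 = 7, so b[3187] = b[8] = 24.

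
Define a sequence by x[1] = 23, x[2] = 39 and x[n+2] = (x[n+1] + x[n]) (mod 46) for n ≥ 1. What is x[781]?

27

x[1] = 23, x[2] = 39, x[3] = 16, x[4] = 9, x[5] = 25, x[6] = 34, x[7] = 13, x[8] = 1, x[9] = 14, x[10] = 15, x[11] = 29, x[12] = 44, x[13] = 27, x[14] = 25, x[15] = 6, x[16] = 31, x[17] = 37, x[18] = 22, x[19] = 13, x[20] = 35, x[21] = 2, x[22] = 37, x[23] = 39, x[24] = 30, x[25] = 23, x[26] = 7, x[27] = 30, x[28] = 37, x[29] = 21, x[30] = 12, x[31] = 33, x[32] = 45, x[33] = 32, x[34] = 31, x[35] = 17, x[36] = 2, x[37] = 19, x[38] = 21, x[39] = 40, x[40] = 15, x[41] = 9, x[42] = 24, x[43] = 33, x[44] = 11, x[45] = 44, x[46] = 9, x[47] = 7, x[48] = 16, x[49] = 23, x[50] = 39.
Since (x[49], x[50]) = (x[1], x[2]) = (23, 39) (two consecutive terms determine the rest), the sequence is periodic with period 48.
So x[781] = x[1 + ((781-1) mod 48)] = x[13] = 27.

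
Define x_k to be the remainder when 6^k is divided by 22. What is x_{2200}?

12

Listing terms: x_0 = 1, x_1 = 6, x_2 = 14, x_3 = 18, x_4 = 20, x_5 = 10, x_6 = 16, x_7 = 8, x_8 = 4, x_9 = 2, x_{10} = 12, x_{11} = 6.
Since x_{11} = x_1 = 6, the sequence is eventually periodic: after a pre-period of length 1 it cycles with period 10.
For k ≥ 1, x_k depends only on (k - 1) mod 10. (2200 - 1) mod 10 = 9, so x_{2200} = x_{10} = 12.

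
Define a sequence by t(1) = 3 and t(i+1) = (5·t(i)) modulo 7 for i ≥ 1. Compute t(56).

Listing terms: t(1) = 3,  t(2) = 1,  t(3) = 5,  t(4) = 4,  t(5) = 6,  t(6) = 2,  t(7) = 3.
Since t(7) = t(1) = 3, the sequence is periodic with period 6.
So t(56) = t(1 + ((56-1) mod 6)) = t(2) = 1.

1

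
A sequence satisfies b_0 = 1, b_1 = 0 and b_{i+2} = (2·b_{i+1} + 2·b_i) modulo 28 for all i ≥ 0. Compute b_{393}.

b_0 = 1; b_1 = 0; b_2 = 2; b_3 = 4; b_4 = 12; b_5 = 4; b_6 = 4; b_7 = 16; b_8 = 12; b_9 = 0; b_{10} = 24; b_{11} = 20; b_{12} = 4; b_{13} = 20; b_{14} = 20; b_{15} = 24; b_{16} = 4; b_{17} = 0; b_{18} = 8; b_{19} = 16; b_{20} = 20; b_{21} = 16; b_{22} = 16; b_{23} = 8; b_{24} = 20; b_{25} = 0; b_{26} = 12; b_{27} = 24; b_{28} = 16; b_{29} = 24; b_{30} = 24; b_{31} = 12; b_{32} = 16; b_{33} = 0; b_{34} = 4; b_{35} = 8; b_{36} = 24; b_{37} = 8; b_{38} = 8; b_{39} = 4; b_{40} = 24; b_{41} = 0; b_{42} = 20; b_{43} = 12; b_{44} = 8; b_{45} = 12; b_{46} = 12; b_{47} = 20; b_{48} = 8; b_{49} = 0; b_{50} = 16; b_{51} = 4; b_{52} = 12.
Since (b_{51}, b_{52}) = (b_3, b_4) = (4, 12) (two consecutive terms determine the rest), the sequence is eventually periodic: after a pre-period of length 3 it cycles with period 48.
For i ≥ 3, b_i depends only on (i - 3) mod 48. (393 - 3) mod 48 = 6, so b_{393} = b_9 = 0.

0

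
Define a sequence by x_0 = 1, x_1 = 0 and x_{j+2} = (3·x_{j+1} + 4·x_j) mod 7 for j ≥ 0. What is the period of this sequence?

6

Computing terms: x_0 = 1,  x_1 = 0,  x_2 = 4,  x_3 = 5,  x_4 = 3,  x_5 = 1,  x_6 = 1,  x_7 = 0.
Since (x_6, x_7) = (x_0, x_1) = (1, 0) (two consecutive terms determine the rest), the sequence is periodic with period 6.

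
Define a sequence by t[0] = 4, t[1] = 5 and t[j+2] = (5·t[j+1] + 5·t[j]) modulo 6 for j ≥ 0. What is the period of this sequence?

Computing terms: t[0] = 4,  t[1] = 5,  t[2] = 3,  t[3] = 4,  t[4] = 5.
The sequence repeats with period 3.

3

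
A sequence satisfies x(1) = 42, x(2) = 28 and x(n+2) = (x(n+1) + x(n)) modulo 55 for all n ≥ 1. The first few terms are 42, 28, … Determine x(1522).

28

Listing terms: x(1) = 42, x(2) = 28, x(3) = 15, x(4) = 43, x(5) = 3, x(6) = 46, x(7) = 49, x(8) = 40, x(9) = 34, x(10) = 19, x(11) = 53, x(12) = 17, x(13) = 15, x(14) = 32, x(15) = 47, x(16) = 24, x(17) = 16, x(18) = 40, x(19) = 1, x(20) = 41, x(21) = 42, x(22) = 28.
The sequence repeats with period 20.
So x(1522) = x(1 + ((1522-1) mod 20)) = x(2) = 28.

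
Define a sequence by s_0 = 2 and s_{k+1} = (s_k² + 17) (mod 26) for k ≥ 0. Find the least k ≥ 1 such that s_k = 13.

We have s_0 = 2,  s_1 = 21,  s_2 = 16,  s_3 = 13,  s_4 = 4,  s_5 = 7,  s_6 = 14,  s_7 = 5,  s_8 = 16.
Since s_8 = s_2 = 16, the sequence is eventually periodic: after a pre-period of length 2 it cycles with period 6.
The value 13 first appears (with k ≥ 1) at s_3.

3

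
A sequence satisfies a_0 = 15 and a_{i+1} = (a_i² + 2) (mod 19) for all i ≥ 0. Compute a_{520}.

0

Listing terms: a_0 = 15,  a_1 = 18,  a_2 = 3,  a_3 = 11,  a_4 = 9,  a_5 = 7,  a_6 = 13,  a_7 = 0,  a_8 = 2,  a_9 = 6,  a_{10} = 0.
Since a_{10} = a_7 = 0, the sequence is eventually periodic: after a pre-period of length 7 it cycles with period 3.
For i ≥ 7, a_i depends only on (i - 7) mod 3. (520 - 7) mod 3 = 0, so a_{520} = a_7 = 0.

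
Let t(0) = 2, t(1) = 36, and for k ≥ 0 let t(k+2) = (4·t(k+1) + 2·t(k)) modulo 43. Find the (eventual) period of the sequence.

21

Listing terms: t(0) = 2; t(1) = 36; t(2) = 19; t(3) = 19; t(4) = 28; t(5) = 21; t(6) = 11; t(7) = 0; t(8) = 22; t(9) = 2; t(10) = 9; t(11) = 40; t(12) = 6; t(13) = 18; t(14) = 41; t(15) = 28; t(16) = 22; t(17) = 15; t(18) = 18; t(19) = 16; t(20) = 14; t(21) = 2; t(22) = 36.
The sequence repeats with period 21.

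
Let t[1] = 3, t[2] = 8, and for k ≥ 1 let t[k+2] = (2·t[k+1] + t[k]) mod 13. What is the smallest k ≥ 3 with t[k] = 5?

t[1] = 3,  t[2] = 8,  t[3] = 6,  t[4] = 7,  t[5] = 7,  t[6] = 8,  t[7] = 10,  t[8] = 2,  t[9] = 1,  t[10] = 4,  t[11] = 9,  t[12] = 9,  t[13] = 1,  t[14] = 11,  t[15] = 10,  t[16] = 5,  t[17] = 7,  t[18] = 6,  t[19] = 6,  t[20] = 5,  t[21] = 3,  t[22] = 11,  t[23] = 12,  t[24] = 9,  t[25] = 4,  t[26] = 4,  t[27] = 12,  t[28] = 2,  t[29] = 3,  t[30] = 8.
The sequence repeats with period 28.
The value 5 first appears (with k ≥ 3) at t[16].

16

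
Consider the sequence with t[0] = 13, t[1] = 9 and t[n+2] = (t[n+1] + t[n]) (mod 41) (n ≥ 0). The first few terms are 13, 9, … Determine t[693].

33

Listing terms: t[0] = 13, t[1] = 9, t[2] = 22, t[3] = 31, t[4] = 12, t[5] = 2, t[6] = 14, t[7] = 16, t[8] = 30, t[9] = 5, t[10] = 35, t[11] = 40, t[12] = 34, t[13] = 33, t[14] = 26, t[15] = 18, t[16] = 3, t[17] = 21, t[18] = 24, t[19] = 4, t[20] = 28, t[21] = 32, t[22] = 19, t[23] = 10, t[24] = 29, t[25] = 39, t[26] = 27, t[27] = 25, t[28] = 11, t[29] = 36, t[30] = 6, t[31] = 1, t[32] = 7, t[33] = 8, t[34] = 15, t[35] = 23, t[36] = 38, t[37] = 20, t[38] = 17, t[39] = 37, t[40] = 13, t[41] = 9.
The sequence repeats with period 40.
(693 - 0) mod 40 = 13, so t[693] = t[13] = 33.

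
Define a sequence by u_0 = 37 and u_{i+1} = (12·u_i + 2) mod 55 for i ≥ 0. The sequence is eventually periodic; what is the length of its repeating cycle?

44

u_0 = 37,  u_1 = 6,  u_2 = 19,  u_3 = 10,  u_4 = 12,  u_5 = 36,  u_6 = 49,  u_7 = 40,  u_8 = 42,  u_9 = 11,  u_{10} = 24,  u_{11} = 15,  u_{12} = 17,  u_{13} = 41,  u_{14} = 54,  u_{15} = 45,  u_{16} = 47,  u_{17} = 16,  u_{18} = 29,  u_{19} = 20,  u_{20} = 22,  u_{21} = 46,  u_{22} = 4,  u_{23} = 50,  u_{24} = 52,  u_{25} = 21,  u_{26} = 34,  u_{27} = 25,  u_{28} = 27,  u_{29} = 51,  u_{30} = 9,  u_{31} = 0,  u_{32} = 2,  u_{33} = 26,  u_{34} = 39,  u_{35} = 30,  u_{36} = 32,  u_{37} = 1,  u_{38} = 14,  u_{39} = 5,  u_{40} = 7,  u_{41} = 31,  u_{42} = 44,  u_{43} = 35,  u_{44} = 37.
The sequence repeats with period 44.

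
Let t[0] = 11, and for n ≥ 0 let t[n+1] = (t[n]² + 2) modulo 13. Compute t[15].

3

t[0] = 11, t[1] = 6, t[2] = 12, t[3] = 3, t[4] = 11.
Since t[4] = t[0] = 11, the sequence is periodic with period 4.
(15 - 0) mod 4 = 3, so t[15] = t[3] = 3.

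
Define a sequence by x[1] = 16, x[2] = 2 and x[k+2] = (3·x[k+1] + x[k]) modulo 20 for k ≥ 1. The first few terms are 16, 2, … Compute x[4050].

Computing terms: x[1] = 16,  x[2] = 2,  x[3] = 2,  x[4] = 8,  x[5] = 6,  x[6] = 6,  x[7] = 4,  x[8] = 18,  x[9] = 18,  x[10] = 12,  x[11] = 14,  x[12] = 14,  x[13] = 16,  x[14] = 2.
The sequence repeats with period 12.
(4050 - 1) mod 12 = 5, so x[4050] = x[6] = 6.

6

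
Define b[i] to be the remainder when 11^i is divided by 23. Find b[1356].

b[0] = 1,  b[1] = 11,  b[2] = 6,  b[3] = 20,  b[4] = 13,  b[5] = 5,  b[6] = 9,  b[7] = 7,  b[8] = 8,  b[9] = 19,  b[10] = 2,  b[11] = 22,  b[12] = 12,  b[13] = 17,  b[14] = 3,  b[15] = 10,  b[16] = 18,  b[17] = 14,  b[18] = 16,  b[19] = 15,  b[20] = 4,  b[21] = 21,  b[22] = 1.
Since b[22] = b[0] = 1, the sequence is periodic with period 22.
(1356 - 0) mod 22 = 14, so b[1356] = b[14] = 3.

3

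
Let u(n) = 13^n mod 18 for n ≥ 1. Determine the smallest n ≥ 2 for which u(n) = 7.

2

Computing terms: u(1) = 13; u(2) = 7; u(3) = 1; u(4) = 13.
The sequence repeats with period 3.
The value 7 first appears (with n ≥ 2) at u(2).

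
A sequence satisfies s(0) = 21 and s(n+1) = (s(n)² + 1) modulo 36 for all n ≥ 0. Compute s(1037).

s(0) = 21,  s(1) = 10,  s(2) = 29,  s(3) = 14,  s(4) = 17,  s(5) = 2,  s(6) = 5,  s(7) = 26,  s(8) = 29.
Since s(8) = s(2) = 29, the sequence is eventually periodic: after a pre-period of length 2 it cycles with period 6.
For n ≥ 2, s(n) depends only on (n - 2) mod 6. (1037 - 2) mod 6 = 3, so s(1037) = s(5) = 2.

2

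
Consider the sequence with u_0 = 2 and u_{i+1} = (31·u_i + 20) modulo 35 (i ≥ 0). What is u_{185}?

Computing terms: u_0 = 2,  u_1 = 12,  u_2 = 7,  u_3 = 27,  u_4 = 17,  u_5 = 22,  u_6 = 2.
Since u_6 = u_0 = 2, the sequence is periodic with period 6.
So u_{185} = u_{0 + ((185-0) mod 6)} = u_5 = 22.

22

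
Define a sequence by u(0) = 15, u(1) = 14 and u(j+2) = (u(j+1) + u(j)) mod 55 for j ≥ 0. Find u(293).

Listing terms: u(0) = 15; u(1) = 14; u(2) = 29; u(3) = 43; u(4) = 17; u(5) = 5; u(6) = 22; u(7) = 27; u(8) = 49; u(9) = 21; u(10) = 15; u(11) = 36; u(12) = 51; u(13) = 32; u(14) = 28; u(15) = 5; u(16) = 33; u(17) = 38; u(18) = 16; u(19) = 54; u(20) = 15; u(21) = 14.
Since (u(20), u(21)) = (u(0), u(1)) = (15, 14) (two consecutive terms determine the rest), the sequence is periodic with period 20.
So u(293) = u(0 + ((293-0) mod 20)) = u(13) = 32.

32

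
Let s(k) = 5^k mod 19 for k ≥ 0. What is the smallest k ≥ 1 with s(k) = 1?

9

Computing terms: s(0) = 1; s(1) = 5; s(2) = 6; s(3) = 11; s(4) = 17; s(5) = 9; s(6) = 7; s(7) = 16; s(8) = 4; s(9) = 1.
The sequence repeats with period 9.
The value 1 next appears (with k ≥ 1) at s(9).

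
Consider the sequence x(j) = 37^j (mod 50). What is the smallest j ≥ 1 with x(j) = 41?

16

Computing terms: x(0) = 1, x(1) = 37, x(2) = 19, x(3) = 3, x(4) = 11, x(5) = 7, x(6) = 9, x(7) = 33, x(8) = 21, x(9) = 27, x(10) = 49, x(11) = 13, x(12) = 31, x(13) = 47, x(14) = 39, x(15) = 43, x(16) = 41, x(17) = 17, x(18) = 29, x(19) = 23, x(20) = 1.
The sequence repeats with period 20.
The value 41 first appears (with j ≥ 1) at x(16).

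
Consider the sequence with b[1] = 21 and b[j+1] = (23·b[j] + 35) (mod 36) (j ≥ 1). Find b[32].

14

We have b[1] = 21, b[2] = 14, b[3] = 33, b[4] = 2, b[5] = 9, b[6] = 26, b[7] = 21.
The sequence repeats with period 6.
So b[32] = b[1 + ((32-1) mod 6)] = b[2] = 14.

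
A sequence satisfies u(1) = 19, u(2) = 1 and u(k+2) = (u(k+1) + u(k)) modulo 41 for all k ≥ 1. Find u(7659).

4

We have u(1) = 19,  u(2) = 1,  u(3) = 20,  u(4) = 21,  u(5) = 0,  u(6) = 21,  u(7) = 21,  u(8) = 1,  u(9) = 22,  u(10) = 23,  u(11) = 4,  u(12) = 27,  u(13) = 31,  u(14) = 17,  u(15) = 7,  u(16) = 24,  u(17) = 31,  u(18) = 14,  u(19) = 4,  u(20) = 18,  u(21) = 22,  u(22) = 40,  u(23) = 21,  u(24) = 20,  u(25) = 0,  u(26) = 20,  u(27) = 20,  u(28) = 40,  u(29) = 19,  u(30) = 18,  u(31) = 37,  u(32) = 14,  u(33) = 10,  u(34) = 24,  u(35) = 34,  u(36) = 17,  u(37) = 10,  u(38) = 27,  u(39) = 37,  u(40) = 23,  u(41) = 19,  u(42) = 1.
The sequence repeats with period 40.
(7659 - 1) mod 40 = 18, so u(7659) = u(19) = 4.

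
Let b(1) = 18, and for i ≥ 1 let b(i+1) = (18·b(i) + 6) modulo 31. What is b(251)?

13

Computing terms: b(1) = 18, b(2) = 20, b(3) = 25, b(4) = 22, b(5) = 30, b(6) = 19, b(7) = 7, b(8) = 8, b(9) = 26, b(10) = 9, b(11) = 13, b(12) = 23, b(13) = 17, b(14) = 2, b(15) = 11, b(16) = 18.
The sequence repeats with period 15.
(251 - 1) mod 15 = 10, so b(251) = b(11) = 13.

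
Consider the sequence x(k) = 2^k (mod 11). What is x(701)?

2

Computing terms: x(0) = 1,  x(1) = 2,  x(2) = 4,  x(3) = 8,  x(4) = 5,  x(5) = 10,  x(6) = 9,  x(7) = 7,  x(8) = 3,  x(9) = 6,  x(10) = 1.
The sequence repeats with period 10.
(701 - 0) mod 10 = 1, so x(701) = x(1) = 2.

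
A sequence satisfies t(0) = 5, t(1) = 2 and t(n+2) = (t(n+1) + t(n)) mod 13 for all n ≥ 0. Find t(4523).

11

Computing terms: t(0) = 5,  t(1) = 2,  t(2) = 7,  t(3) = 9,  t(4) = 3,  t(5) = 12,  t(6) = 2,  t(7) = 1,  t(8) = 3,  t(9) = 4,  t(10) = 7,  t(11) = 11,  t(12) = 5,  t(13) = 3,  t(14) = 8,  t(15) = 11,  t(16) = 6,  t(17) = 4,  t(18) = 10,  t(19) = 1,  t(20) = 11,  t(21) = 12,  t(22) = 10,  t(23) = 9,  t(24) = 6,  t(25) = 2,  t(26) = 8,  t(27) = 10,  t(28) = 5,  t(29) = 2.
The sequence repeats with period 28.
So t(4523) = t(0 + ((4523-0) mod 28)) = t(15) = 11.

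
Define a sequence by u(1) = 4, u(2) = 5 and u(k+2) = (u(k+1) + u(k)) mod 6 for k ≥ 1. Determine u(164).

Computing terms: u(1) = 4,  u(2) = 5,  u(3) = 3,  u(4) = 2,  u(5) = 5,  u(6) = 1,  u(7) = 0,  u(8) = 1,  u(9) = 1,  u(10) = 2,  u(11) = 3,  u(12) = 5,  u(13) = 2,  u(14) = 1,  u(15) = 3,  u(16) = 4,  u(17) = 1,  u(18) = 5,  u(19) = 0,  u(20) = 5,  u(21) = 5,  u(22) = 4,  u(23) = 3,  u(24) = 1,  u(25) = 4,  u(26) = 5.
The sequence repeats with period 24.
(164 - 1) mod 24 = 19, so u(164) = u(20) = 5.

5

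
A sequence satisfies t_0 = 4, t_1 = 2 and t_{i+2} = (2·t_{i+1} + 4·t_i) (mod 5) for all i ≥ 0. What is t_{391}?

2

Computing terms: t_0 = 4,  t_1 = 2,  t_2 = 0,  t_3 = 3,  t_4 = 1,  t_5 = 4,  t_6 = 2.
Since (t_5, t_6) = (t_0, t_1) = (4, 2) (two consecutive terms determine the rest), the sequence is periodic with period 5.
So t_{391} = t_{0 + ((391-0) mod 5)} = t_1 = 2.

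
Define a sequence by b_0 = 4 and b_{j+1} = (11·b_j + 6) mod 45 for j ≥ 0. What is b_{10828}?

Computing terms: b_0 = 4,  b_1 = 5,  b_2 = 16,  b_3 = 2,  b_4 = 28,  b_5 = 44,  b_6 = 40,  b_7 = 41,  b_8 = 7,  b_9 = 38,  b_{10} = 19,  b_{11} = 35,  b_{12} = 31,  b_{13} = 32,  b_{14} = 43,  b_{15} = 29,  b_{16} = 10,  b_{17} = 26,  b_{18} = 22,  b_{19} = 23,  b_{20} = 34,  b_{21} = 20,  b_{22} = 1,  b_{23} = 17,  b_{24} = 13,  b_{25} = 14,  b_{26} = 25,  b_{27} = 11,  b_{28} = 37,  b_{29} = 8,  b_{30} = 4.
The sequence repeats with period 30.
(10828 - 0) mod 30 = 28, so b_{10828} = b_{28} = 37.

37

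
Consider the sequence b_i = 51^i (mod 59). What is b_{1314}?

b_1 = 51, b_2 = 5, b_3 = 19, b_4 = 25, b_5 = 36, b_6 = 7, b_7 = 3, b_8 = 35, b_9 = 15, b_{10} = 57, b_{11} = 16, b_{12} = 49, b_{13} = 21, b_{14} = 9, b_{15} = 46, b_{16} = 45, b_{17} = 53, b_{18} = 48, b_{19} = 29, b_{20} = 4, b_{21} = 27, b_{22} = 20, b_{23} = 17, b_{24} = 41, b_{25} = 26, b_{26} = 28, b_{27} = 12, b_{28} = 22, b_{29} = 1, b_{30} = 51.
Since b_{30} = b_1 = 51, the sequence is periodic with period 29.
(1314 - 1) mod 29 = 8, so b_{1314} = b_9 = 15.

15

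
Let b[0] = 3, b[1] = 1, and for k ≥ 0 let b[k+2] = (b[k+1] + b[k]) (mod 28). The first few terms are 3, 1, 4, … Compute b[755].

26

Listing terms: b[0] = 3; b[1] = 1; b[2] = 4; b[3] = 5; b[4] = 9; b[5] = 14; b[6] = 23; b[7] = 9; b[8] = 4; b[9] = 13; b[10] = 17; b[11] = 2; b[12] = 19; b[13] = 21; b[14] = 12; b[15] = 5; b[16] = 17; b[17] = 22; b[18] = 11; b[19] = 5; b[20] = 16; b[21] = 21; b[22] = 9; b[23] = 2; b[24] = 11; b[25] = 13; b[26] = 24; b[27] = 9; b[28] = 5; b[29] = 14; b[30] = 19; b[31] = 5; b[32] = 24; b[33] = 1; b[34] = 25; b[35] = 26; b[36] = 23; b[37] = 21; b[38] = 16; b[39] = 9; b[40] = 25; b[41] = 6; b[42] = 3; b[43] = 9; b[44] = 12; b[45] = 21; b[46] = 5; b[47] = 26; b[48] = 3; b[49] = 1.
Since (b[48], b[49]) = (b[0], b[1]) = (3, 1) (two consecutive terms determine the rest), the sequence is periodic with period 48.
(755 - 0) mod 48 = 35, so b[755] = b[35] = 26.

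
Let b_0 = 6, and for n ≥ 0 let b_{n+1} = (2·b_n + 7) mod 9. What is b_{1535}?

4

b_0 = 6, b_1 = 1, b_2 = 0, b_3 = 7, b_4 = 3, b_5 = 4, b_6 = 6.
Since b_6 = b_0 = 6, the sequence is periodic with period 6.
So b_{1535} = b_{0 + ((1535-0) mod 6)} = b_5 = 4.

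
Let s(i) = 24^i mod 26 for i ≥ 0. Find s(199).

Listing terms: s(0) = 1; s(1) = 24; s(2) = 4; s(3) = 18; s(4) = 16; s(5) = 20; s(6) = 12; s(7) = 2; s(8) = 22; s(9) = 8; s(10) = 10; s(11) = 6; s(12) = 14; s(13) = 24.
Since s(13) = s(1) = 24, the sequence is eventually periodic: after a pre-period of length 1 it cycles with period 12.
For i ≥ 1, s(i) depends only on (i - 1) mod 12. (199 - 1) mod 12 = 6, so s(199) = s(7) = 2.

2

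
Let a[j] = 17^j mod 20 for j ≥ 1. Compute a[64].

1

Computing terms: a[1] = 17,  a[2] = 9,  a[3] = 13,  a[4] = 1,  a[5] = 17.
Since a[5] = a[1] = 17, the sequence is periodic with period 4.
So a[64] = a[1 + ((64-1) mod 4)] = a[4] = 1.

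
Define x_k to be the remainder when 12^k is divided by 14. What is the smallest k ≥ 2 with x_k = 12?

Computing terms: x_1 = 12; x_2 = 4; x_3 = 6; x_4 = 2; x_5 = 10; x_6 = 8; x_7 = 12.
The sequence repeats with period 6.
The value 12 next appears (with k ≥ 2) at x_7.

7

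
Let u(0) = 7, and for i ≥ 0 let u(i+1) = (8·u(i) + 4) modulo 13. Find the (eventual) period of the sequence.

Computing terms: u(0) = 7,  u(1) = 8,  u(2) = 3,  u(3) = 2,  u(4) = 7.
Since u(4) = u(0) = 7, the sequence is periodic with period 4.

4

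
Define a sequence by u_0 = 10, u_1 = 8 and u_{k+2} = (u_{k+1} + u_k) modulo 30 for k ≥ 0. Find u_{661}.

u_0 = 10; u_1 = 8; u_2 = 18; u_3 = 26; u_4 = 14; u_5 = 10; u_6 = 24; u_7 = 4; u_8 = 28; u_9 = 2; u_{10} = 0; u_{11} = 2; u_{12} = 2; u_{13} = 4; u_{14} = 6; u_{15} = 10; u_{16} = 16; u_{17} = 26; u_{18} = 12; u_{19} = 8; u_{20} = 20; u_{21} = 28; u_{22} = 18; u_{23} = 16; u_{24} = 4; u_{25} = 20; u_{26} = 24; u_{27} = 14; u_{28} = 8; u_{29} = 22; u_{30} = 0; u_{31} = 22; u_{32} = 22; u_{33} = 14; u_{34} = 6; u_{35} = 20; u_{36} = 26; u_{37} = 16; u_{38} = 12; u_{39} = 28; u_{40} = 10; u_{41} = 8.
Since (u_{40}, u_{41}) = (u_0, u_1) = (10, 8) (two consecutive terms determine the rest), the sequence is periodic with period 40.
(661 - 0) mod 40 = 21, so u_{661} = u_{21} = 28.

28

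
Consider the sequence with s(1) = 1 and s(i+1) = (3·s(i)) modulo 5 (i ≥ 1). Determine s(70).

3

s(1) = 1; s(2) = 3; s(3) = 4; s(4) = 2; s(5) = 1.
Since s(5) = s(1) = 1, the sequence is periodic with period 4.
(70 - 1) mod 4 = 1, so s(70) = s(2) = 3.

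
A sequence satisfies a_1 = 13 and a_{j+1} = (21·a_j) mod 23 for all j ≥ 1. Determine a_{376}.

20

We have a_1 = 13; a_2 = 20; a_3 = 6; a_4 = 11; a_5 = 1; a_6 = 21; a_7 = 4; a_8 = 15; a_9 = 16; a_{10} = 14; a_{11} = 18; a_{12} = 10; a_{13} = 3; a_{14} = 17; a_{15} = 12; a_{16} = 22; a_{17} = 2; a_{18} = 19; a_{19} = 8; a_{20} = 7; a_{21} = 9; a_{22} = 5; a_{23} = 13.
Since a_{23} = a_1 = 13, the sequence is periodic with period 22.
(376 - 1) mod 22 = 1, so a_{376} = a_2 = 20.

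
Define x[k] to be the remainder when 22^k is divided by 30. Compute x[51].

28

Listing terms: x[1] = 22; x[2] = 4; x[3] = 28; x[4] = 16; x[5] = 22.
The sequence repeats with period 4.
So x[51] = x[1 + ((51-1) mod 4)] = x[3] = 28.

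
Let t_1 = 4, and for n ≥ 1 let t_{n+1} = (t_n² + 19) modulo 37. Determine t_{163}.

Listing terms: t_1 = 4,  t_2 = 35,  t_3 = 23,  t_4 = 30,  t_5 = 31,  t_6 = 18,  t_7 = 10,  t_8 = 8,  t_9 = 9,  t_{10} = 26,  t_{11} = 29,  t_{12} = 9.
Since t_{12} = t_9 = 9, the sequence is eventually periodic: after a pre-period of length 8 it cycles with period 3.
For n ≥ 9, t_n depends only on (n - 9) mod 3. (163 - 9) mod 3 = 1, so t_{163} = t_{10} = 26.

26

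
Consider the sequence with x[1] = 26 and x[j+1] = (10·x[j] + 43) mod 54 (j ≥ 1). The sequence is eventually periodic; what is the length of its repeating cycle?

Computing terms: x[1] = 26, x[2] = 33, x[3] = 49, x[4] = 47, x[5] = 27, x[6] = 43, x[7] = 41, x[8] = 21, x[9] = 37, x[10] = 35, x[11] = 15, x[12] = 31, x[13] = 29, x[14] = 9, x[15] = 25, x[16] = 23, x[17] = 3, x[18] = 19, x[19] = 17, x[20] = 51, x[21] = 13, x[22] = 11, x[23] = 45, x[24] = 7, x[25] = 5, x[26] = 39, x[27] = 1, x[28] = 53, x[29] = 33.
Since x[29] = x[2] = 33, the sequence is eventually periodic: after a pre-period of length 1 it cycles with period 27.

27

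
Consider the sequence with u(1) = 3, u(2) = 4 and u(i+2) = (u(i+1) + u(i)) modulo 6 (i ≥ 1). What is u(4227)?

1

u(1) = 3, u(2) = 4, u(3) = 1, u(4) = 5, u(5) = 0, u(6) = 5, u(7) = 5, u(8) = 4, u(9) = 3, u(10) = 1, u(11) = 4, u(12) = 5, u(13) = 3, u(14) = 2, u(15) = 5, u(16) = 1, u(17) = 0, u(18) = 1, u(19) = 1, u(20) = 2, u(21) = 3, u(22) = 5, u(23) = 2, u(24) = 1, u(25) = 3, u(26) = 4.
Since (u(25), u(26)) = (u(1), u(2)) = (3, 4) (two consecutive terms determine the rest), the sequence is periodic with period 24.
So u(4227) = u(1 + ((4227-1) mod 24)) = u(3) = 1.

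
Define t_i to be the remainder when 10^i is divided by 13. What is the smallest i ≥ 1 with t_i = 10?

t_0 = 1,  t_1 = 10,  t_2 = 9,  t_3 = 12,  t_4 = 3,  t_5 = 4,  t_6 = 1.
Since t_6 = t_0 = 1, the sequence is periodic with period 6.
The value 10 first appears (with i ≥ 1) at t_1.

1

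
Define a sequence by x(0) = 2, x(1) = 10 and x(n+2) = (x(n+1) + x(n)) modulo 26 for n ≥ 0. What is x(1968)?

x(0) = 2, x(1) = 10, x(2) = 12, x(3) = 22, x(4) = 8, x(5) = 4, x(6) = 12, x(7) = 16, x(8) = 2, x(9) = 18, x(10) = 20, x(11) = 12, x(12) = 6, x(13) = 18, x(14) = 24, x(15) = 16, x(16) = 14, x(17) = 4, x(18) = 18, x(19) = 22, x(20) = 14, x(21) = 10, x(22) = 24, x(23) = 8, x(24) = 6, x(25) = 14, x(26) = 20, x(27) = 8, x(28) = 2, x(29) = 10.
Since (x(28), x(29)) = (x(0), x(1)) = (2, 10) (two consecutive terms determine the rest), the sequence is periodic with period 28.
(1968 - 0) mod 28 = 8, so x(1968) = x(8) = 2.

2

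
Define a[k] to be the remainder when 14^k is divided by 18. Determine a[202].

4

a[1] = 14; a[2] = 16; a[3] = 8; a[4] = 4; a[5] = 2; a[6] = 10; a[7] = 14.
Since a[7] = a[1] = 14, the sequence is periodic with period 6.
(202 - 1) mod 6 = 3, so a[202] = a[4] = 4.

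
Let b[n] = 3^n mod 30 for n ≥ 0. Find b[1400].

We have b[0] = 1; b[1] = 3; b[2] = 9; b[3] = 27; b[4] = 21; b[5] = 3.
Since b[5] = b[1] = 3, the sequence is eventually periodic: after a pre-period of length 1 it cycles with period 4.
For n ≥ 1, b[n] depends only on (n - 1) mod 4. (1400 - 1) mod 4 = 3, so b[1400] = b[4] = 21.

21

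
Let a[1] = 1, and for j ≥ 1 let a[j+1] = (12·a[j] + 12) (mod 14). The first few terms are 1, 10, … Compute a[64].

Computing terms: a[1] = 1,  a[2] = 10,  a[3] = 6,  a[4] = 0,  a[5] = 12,  a[6] = 2,  a[7] = 8,  a[8] = 10.
Since a[8] = a[2] = 10, the sequence is eventually periodic: after a pre-period of length 1 it cycles with period 6.
For j ≥ 2, a[j] depends only on (j - 2) mod 6. (64 - 2) mod 6 = 2, so a[64] = a[4] = 0.

0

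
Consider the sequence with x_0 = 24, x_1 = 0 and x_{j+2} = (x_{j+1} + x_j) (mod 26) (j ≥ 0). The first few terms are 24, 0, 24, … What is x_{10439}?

16

Listing terms: x_0 = 24; x_1 = 0; x_2 = 24; x_3 = 24; x_4 = 22; x_5 = 20; x_6 = 16; x_7 = 10; x_8 = 0; x_9 = 10; x_{10} = 10; x_{11} = 20; x_{12} = 4; x_{13} = 24; x_{14} = 2; x_{15} = 0; x_{16} = 2; x_{17} = 2; x_{18} = 4; x_{19} = 6; x_{20} = 10; x_{21} = 16; x_{22} = 0; x_{23} = 16; x_{24} = 16; x_{25} = 6; x_{26} = 22; x_{27} = 2; x_{28} = 24; x_{29} = 0.
The sequence repeats with period 28.
So x_{10439} = x_{0 + ((10439-0) mod 28)} = x_{23} = 16.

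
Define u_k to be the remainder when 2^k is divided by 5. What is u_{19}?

u_1 = 2,  u_2 = 4,  u_3 = 3,  u_4 = 1,  u_5 = 2.
The sequence repeats with period 4.
So u_{19} = u_{1 + ((19-1) mod 4)} = u_3 = 3.

3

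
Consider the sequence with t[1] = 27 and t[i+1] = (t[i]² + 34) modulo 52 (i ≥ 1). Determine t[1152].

11

We have t[1] = 27; t[2] = 35; t[3] = 11; t[4] = 51; t[5] = 35.
Since t[5] = t[2] = 35, the sequence is eventually periodic: after a pre-period of length 1 it cycles with period 3.
For i ≥ 2, t[i] depends only on (i - 2) mod 3. (1152 - 2) mod 3 = 1, so t[1152] = t[3] = 11.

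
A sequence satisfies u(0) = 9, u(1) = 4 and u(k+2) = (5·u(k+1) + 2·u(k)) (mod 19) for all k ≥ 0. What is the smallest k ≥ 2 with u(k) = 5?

u(0) = 9; u(1) = 4; u(2) = 0; u(3) = 8; u(4) = 2; u(5) = 7; u(6) = 1; u(7) = 0; u(8) = 2; u(9) = 10; u(10) = 16; u(11) = 5; u(12) = 0; u(13) = 10; u(14) = 12; u(15) = 4; u(16) = 6; u(17) = 0; u(18) = 12; u(19) = 3; u(20) = 1; u(21) = 11; u(22) = 0; u(23) = 3; u(24) = 15; u(25) = 5; u(26) = 17; u(27) = 0; u(28) = 15; u(29) = 18; u(30) = 6; u(31) = 9; u(32) = 0; u(33) = 18; u(34) = 14; u(35) = 11; u(36) = 7; u(37) = 0; u(38) = 14; u(39) = 13; u(40) = 17; u(41) = 16; u(42) = 0; u(43) = 13; u(44) = 8; u(45) = 9; u(46) = 4.
The sequence repeats with period 45.
The value 5 first appears (with k ≥ 2) at u(11).

11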